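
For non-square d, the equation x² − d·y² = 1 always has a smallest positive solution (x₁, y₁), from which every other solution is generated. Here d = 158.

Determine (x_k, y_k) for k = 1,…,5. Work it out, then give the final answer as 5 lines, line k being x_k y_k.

7743 616
119908097 9539376
1856896782399 147726776120
28755903452322817 2287696845454944
445313919005774361663 35427273200988486664

√158 → a₀=12, period (1,1,3,12,3,1,1,24); ℓ=8 even so k=7
i=0: a=12 ⇒ p=12, q=1
…
i=3: a=3 ⇒ p=88, q=7
i=4: a=12 ⇒ p=1081, q=86
…
i=6: a=1 ⇒ p=4412, q=351
i=7: a=1 ⇒ p=7743, q=616
→ (7743, 616).  Check: 7743²=59954049, 158·616²=59954048, difference 1.
k=2:  x_2 = 7743·7743+158·616·616 = 119908097,  y_2 = 7743·616+616·7743 = 9539376
k=3:  x_3 = 7743·119908097+158·616·9539376 = 1856896782399,  y_3 = 7743·9539376+616·119908097 = 147726776120
k=4:  x_4 = 7743·1856896782399+158·616·147726776120 = 28755903452322817,  y_4 = 7743·147726776120+616·1856896782399 = 2287696845454944
k=5:  x_5 = 7743·28755903452322817+158·616·2287696845454944 = 445313919005774361663,  y_5 = 7743·2287696845454944+616·28755903452322817 = 35427273200988486664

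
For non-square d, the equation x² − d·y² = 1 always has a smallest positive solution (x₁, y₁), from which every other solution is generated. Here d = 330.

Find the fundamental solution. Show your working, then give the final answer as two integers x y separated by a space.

√330 = [18; 6,36, …], period ℓ=2 (even) → k=1
a_0=18:  p_0=18·1+0=18,  q_0=18·0+1=1
a_1=6:  p_1=6·18+1=109,  q_1=6·1+0=6
(x₁, y₁) = (109, 6);  109² − 330·6² = 1 ✓

109 6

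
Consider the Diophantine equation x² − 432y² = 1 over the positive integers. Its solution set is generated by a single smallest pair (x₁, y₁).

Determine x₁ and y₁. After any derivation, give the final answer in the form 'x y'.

1351 65

√432 = [20; 1,3,1,1,1,3,1,40, …], period ℓ=8 (even) → k=7
k=0  a_k=20  p_k/q_k = 20/1
k=1  a_k=1  p_k/q_k = 21/1
…
k=6  a_k=3  p_k/q_k = 1060/51
k=7  a_k=1  p_k/q_k = 1351/65
fundamental: x₁=1351, y₁=65  (since 1825201 − 432·4225 = 1)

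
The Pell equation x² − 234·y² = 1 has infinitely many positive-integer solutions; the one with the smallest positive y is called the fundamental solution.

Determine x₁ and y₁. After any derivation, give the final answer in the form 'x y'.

[15; 3,2,1,2,1,2,3,30] for √234; ℓ=8 ⇒ convergent index 7
i=0: a=15 ⇒ p=15, q=1
i=1: a=3 ⇒ p=46, q=3
i=2: a=2 ⇒ p=107, q=7
i=3: a=1 ⇒ p=153, q=10
i=4: a=2 ⇒ p=413, q=27
i=5: a=1 ⇒ p=566, q=37
i=6: a=2 ⇒ p=1545, q=101
i=7: a=3 ⇒ p=5201, q=340
→ (5201, 340).  Check: 5201²=27050401, 234·340²=27050400, difference 1.

5201 340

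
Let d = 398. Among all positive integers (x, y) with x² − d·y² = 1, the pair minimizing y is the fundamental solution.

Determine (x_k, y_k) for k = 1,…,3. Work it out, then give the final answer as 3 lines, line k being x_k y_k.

399 20
318401 15960
254083599 12736060

d=398: √d = [19; 1,18,1,38] (ℓ=4, even), read p_3/q_3
k=0  a_k=19  p_k/q_k = 19/1
…
k=2  a_k=18  p_k/q_k = 379/19
k=3  a_k=1  p_k/q_k = 399/20
(x₁, y₁) = (399, 20);  399² − 398·20² = 1 ✓
(399+20√398)^2 = 318401 + 15960√398
(399+20√398)^3 = 254083599 + 12736060√398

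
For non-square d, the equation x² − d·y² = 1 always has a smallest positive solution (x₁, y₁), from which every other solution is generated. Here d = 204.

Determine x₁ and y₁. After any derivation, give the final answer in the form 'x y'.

4999 350

d=204: √d = [14; 3,1,1,6,1,1,3,28] (ℓ=8, even), read p_7/q_7
k=0  a_k=14  p_k/q_k = 14/1
k=1  a_k=3  p_k/q_k = 43/3
…
k=3  a_k=1  p_k/q_k = 100/7
k=4  a_k=6  p_k/q_k = 657/46
…
k=6  a_k=1  p_k/q_k = 1414/99
k=7  a_k=3  p_k/q_k = 4999/350
→ (4999, 350).  Check: 4999²=24990001, 204·350²=24990000, difference 1.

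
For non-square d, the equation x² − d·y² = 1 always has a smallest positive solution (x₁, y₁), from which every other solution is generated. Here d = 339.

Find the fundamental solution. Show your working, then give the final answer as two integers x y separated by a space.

d=339: √d = [18; 2,2,2,1,17,1,2,2,2,36] (ℓ=10, even), read p_9/q_9
step 0: (18, 1)  from 18·(1,0) + (0,1)
…
step 6: (5855, 318)  from 1·(5542,301) + (313,17)
…
step 8: (40359, 2192)  from 2·(17252,937) + (5855,318)
step 9: (97970, 5321)  from 2·(40359,2192) + (17252,937)
(x₁, y₁) = (97970, 5321);  97970² − 339·5321² = 1 ✓

97970 5321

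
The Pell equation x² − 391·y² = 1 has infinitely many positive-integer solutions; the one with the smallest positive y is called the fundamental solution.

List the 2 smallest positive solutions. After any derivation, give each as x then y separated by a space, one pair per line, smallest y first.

7338680 371133
107712448284799 5447252648880

√391 = [19; 1,3,2,2,1,…,3,1,38, …], period ℓ=16 (even) → k=15
a_0=19:  p_0=19·1+0=19,  q_0=19·0+1=1
…
a_2=3:  p_2=3·20+19=79,  q_2=3·1+1=4
…
a_7=2:  p_7=2·1048+613=2709,  q_7=2·53+31=137
…
a_11=1:  p_11=1·160266+107747=268013,  q_11=1·8105+5449=13554
…
a_13=2:  p_13=2·696292+268013=1660597,  q_13=2·35213+13554=83980
a_14=3:  p_14=3·1660597+696292=5678083,  q_14=3·83980+35213=287153
a_15=1:  p_15=1·5678083+1660597=7338680,  q_15=1·287153+83980=371133
(x₁, y₁) = (7338680, 371133);  7338680² − 391·371133² = 1 ✓
k=2:  x_2 = 7338680·7338680+391·371133·371133 = 107712448284799,  y_2 = 7338680·371133+371133·7338680 = 5447252648880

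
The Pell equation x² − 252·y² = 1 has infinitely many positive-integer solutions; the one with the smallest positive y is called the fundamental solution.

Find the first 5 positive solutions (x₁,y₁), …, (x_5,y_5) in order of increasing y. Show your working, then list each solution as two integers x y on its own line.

d=252: √d = [15; 1,6,1,30] (ℓ=4, even), read p_3/q_3
a_0=15:  p_0=15·1+0=15,  q_0=15·0+1=1
a_1=1:  p_1=1·15+1=16,  q_1=1·1+0=1
a_2=6:  p_2=6·16+15=111,  q_2=6·1+1=7
a_3=1:  p_3=1·111+16=127,  q_3=1·7+1=8
(x₁, y₁) = (127, 8);  127² − 252·8² = 1 ✓
(x_2, y_2) = (127·127 + 252·8·8, 127·8 + 8·127) = (32257, 2032)
(x_3, y_3) = (127·32257 + 252·8·2032, 127·2032 + 8·32257) = (8193151, 516120)
(x_4, y_4) = (127·8193151 + 252·8·516120, 127·516120 + 8·8193151) = (2081028097, 131092448)
(x_5, y_5) = (127·2081028097 + 252·8·131092448, 127·131092448 + 8·2081028097) = (528572943487, 33296965672)

127 8
32257 2032
8193151 516120
2081028097 131092448
528572943487 33296965672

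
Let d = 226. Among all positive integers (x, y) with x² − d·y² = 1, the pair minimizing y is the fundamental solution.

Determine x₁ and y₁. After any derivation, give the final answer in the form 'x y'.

√226 = [15; 30, …], period ℓ=1 (odd) → k=1
k=0  a_k=15  p_k/q_k = 15/1
k=1  a_k=30  p_k/q_k = 451/30
→ (451, 30).  Check: 451²=203401, 226·30²=203400, difference 1.

451 30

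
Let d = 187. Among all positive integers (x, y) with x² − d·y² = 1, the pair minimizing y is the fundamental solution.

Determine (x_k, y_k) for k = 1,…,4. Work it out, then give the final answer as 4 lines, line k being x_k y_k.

d=187: √d = [13; 1,2,13,2,1,26] (ℓ=6, even), read p_5/q_5
k=0  a_k=13  p_k/q_k = 13/1
…
k=2  a_k=2  p_k/q_k = 41/3
k=3  a_k=13  p_k/q_k = 547/40
k=4  a_k=2  p_k/q_k = 1135/83
k=5  a_k=1  p_k/q_k = 1682/123
fundamental: x₁=1682, y₁=123  (since 2829124 − 187·15129 = 1)
n=2: (1682,123)∘(1682,123) = (1682·1682+187·123·123, 1682·123+123·1682) = (5658247,413772)
n=3: (5658247,413772)∘(1682,123) = (1682·5658247+187·123·413772, 1682·413772+123·5658247) = (19034341226,1391928885)
n=4: (19034341226,1391928885)∘(1682,123) = (1682·19034341226+187·123·1391928885, 1682·1391928885+123·19034341226) = (64031518226017,4682448355368)

1682 123
5658247 413772
19034341226 1391928885
64031518226017 4682448355368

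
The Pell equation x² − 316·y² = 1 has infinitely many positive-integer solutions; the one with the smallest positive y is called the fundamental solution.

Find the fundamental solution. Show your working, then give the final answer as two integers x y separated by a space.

12799 720

d=316: √d = [17; 1,3,2,8,2,3,1,34] (ℓ=8, even), read p_7/q_7
a_0=17:  p_0=17·1+0=17,  q_0=17·0+1=1
…
a_6=3:  p_6=3·2862+1351=9937,  q_6=3·161+76=559
a_7=1:  p_7=1·9937+2862=12799,  q_7=1·559+161=720
→ (12799, 720).  Check: 12799²=163814401, 316·720²=163814400, difference 1.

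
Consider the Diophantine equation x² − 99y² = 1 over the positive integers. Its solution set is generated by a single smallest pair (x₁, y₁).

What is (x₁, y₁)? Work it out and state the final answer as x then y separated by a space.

√99 → a₀=9, period (1,18); ℓ=2 even so k=1
i=0: a=9 ⇒ p=9, q=1
i=1: a=1 ⇒ p=10, q=1
→ (10, 1).  Check: 10²=100, 99·1²=99, difference 1.

10 1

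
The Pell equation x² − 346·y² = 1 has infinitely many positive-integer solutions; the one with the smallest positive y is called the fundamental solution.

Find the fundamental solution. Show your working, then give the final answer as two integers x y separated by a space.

17299 930

[18; 1,1,1,1,36] for √346; ℓ=5 ⇒ convergent index 9
k=0  a_k=18  p_k/q_k = 18/1
k=1  a_k=1  p_k/q_k = 19/1
k=2  a_k=1  p_k/q_k = 37/2
…
k=4  a_k=1  p_k/q_k = 93/5
…
k=8  a_k=1  p_k/q_k = 10398/559
k=9  a_k=1  p_k/q_k = 17299/930
fundamental: x₁=17299, y₁=930  (since 299255401 − 346·864900 = 1)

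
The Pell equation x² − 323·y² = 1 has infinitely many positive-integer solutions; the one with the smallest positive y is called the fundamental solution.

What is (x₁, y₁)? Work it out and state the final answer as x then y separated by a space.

18 1

d=323: √d = [17; 1,34] (ℓ=2, even), read p_1/q_1
k=0  a_k=17  p_k/q_k = 17/1
k=1  a_k=1  p_k/q_k = 18/1
(x₁, y₁) = (18, 1);  18² − 323·1² = 1 ✓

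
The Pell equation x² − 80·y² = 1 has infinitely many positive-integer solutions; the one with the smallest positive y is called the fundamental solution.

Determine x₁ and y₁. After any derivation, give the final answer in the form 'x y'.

9 1

√80 = [8; 1,16, …], period ℓ=2 (even) → k=1
step 0: (8, 1)  from 8·(1,0) + (0,1)
step 1: (9, 1)  from 1·(8,1) + (1,0)
fundamental: x₁=9, y₁=1  (since 81 − 80·1 = 1)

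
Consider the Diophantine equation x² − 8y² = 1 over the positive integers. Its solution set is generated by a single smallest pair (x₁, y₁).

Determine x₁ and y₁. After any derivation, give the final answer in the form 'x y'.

[2; 1,4] for √8; ℓ=2 ⇒ convergent index 1
step 0: (2, 1)  from 2·(1,0) + (0,1)
step 1: (3, 1)  from 1·(2,1) + (1,0)
(x₁, y₁) = (3, 1);  3² − 8·1² = 1 ✓

3 1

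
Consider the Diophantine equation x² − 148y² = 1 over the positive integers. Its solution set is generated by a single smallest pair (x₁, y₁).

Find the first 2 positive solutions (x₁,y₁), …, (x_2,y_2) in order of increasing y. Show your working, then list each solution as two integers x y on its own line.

73 6
10657 876

√148 = [12; 6,24, …], period ℓ=2 (even) → k=1
a_0=12:  p_0=12·1+0=12,  q_0=12·0+1=1
a_1=6:  p_1=6·12+1=73,  q_1=6·1+0=6
fundamental: x₁=73, y₁=6  (since 5329 − 148·36 = 1)
(73+6√148)^2 = 10657 + 876√148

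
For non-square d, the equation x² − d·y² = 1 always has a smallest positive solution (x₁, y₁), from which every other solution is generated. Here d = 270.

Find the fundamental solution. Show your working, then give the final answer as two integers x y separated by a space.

5291 322

√270 = [16; 2,3,6,3,2,32, …], period ℓ=6 (even) → k=5
k=0  a_k=16  p_k/q_k = 16/1
…
k=3  a_k=6  p_k/q_k = 723/44
k=4  a_k=3  p_k/q_k = 2284/139
k=5  a_k=2  p_k/q_k = 5291/322
→ (5291, 322).  Check: 5291²=27994681, 270·322²=27994680, difference 1.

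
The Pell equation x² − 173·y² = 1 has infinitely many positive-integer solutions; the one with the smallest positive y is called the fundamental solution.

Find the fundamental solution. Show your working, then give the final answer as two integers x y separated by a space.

2499849 190060

[13; 6,1,1,6,26] for √173; ℓ=5 ⇒ convergent index 9
step 0: (13, 1)  from 13·(1,0) + (0,1)
…
step 5: (29239, 2223)  from 26·(1118,85) + (171,13)
…
step 8: (382343, 29069)  from 1·(205791,15646) + (176552,13423)
step 9: (2499849, 190060)  from 6·(382343,29069) + (205791,15646)
(x₁, y₁) = (2499849, 190060);  2499849² − 173·190060² = 1 ✓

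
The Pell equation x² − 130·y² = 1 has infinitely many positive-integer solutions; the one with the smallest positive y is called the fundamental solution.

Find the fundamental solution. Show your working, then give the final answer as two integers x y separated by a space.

√130 = [11; 2,2,22, …], period ℓ=3 (odd) → k=5
step 0: (11, 1)  from 11·(1,0) + (0,1)
…
step 3: (1277, 112)  from 22·(57,5) + (23,2)
step 4: (2611, 229)  from 2·(1277,112) + (57,5)
step 5: (6499, 570)  from 2·(2611,229) + (1277,112)
fundamental: x₁=6499, y₁=570  (since 42237001 − 130·324900 = 1)

6499 570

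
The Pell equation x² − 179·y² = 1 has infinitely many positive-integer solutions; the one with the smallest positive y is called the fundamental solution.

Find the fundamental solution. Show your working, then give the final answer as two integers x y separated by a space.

d=179: √d = [13; 2,1,1,1,3,…,1,2,26] (ℓ=14, even), read p_13/q_13
step 0: (13, 1)  from 13·(1,0) + (0,1)
step 1: (27, 2)  from 2·(13,1) + (1,0)
…
step 4: (107, 8)  from 1·(67,5) + (40,3)
step 5: (388, 29)  from 3·(107,8) + (67,5)
…
step 7: (26999, 2018)  from 13·(2047,153) + (388,29)
…
step 12: (1588459, 118727)  from 1·(1013292,75737) + (575167,42990)
step 13: (4190210, 313191)  from 2·(1588459,118727) + (1013292,75737)
(x₁, y₁) = (4190210, 313191);  4190210² − 179·313191² = 1 ✓

4190210 313191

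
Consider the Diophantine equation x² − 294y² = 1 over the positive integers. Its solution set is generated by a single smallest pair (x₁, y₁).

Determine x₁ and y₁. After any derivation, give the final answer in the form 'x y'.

4801 280

√294 = [17; 6,1,4,1,6,34, …], period ℓ=6 (even) → k=5
k=0  a_k=17  p_k/q_k = 17/1
…
k=4  a_k=1  p_k/q_k = 703/41
k=5  a_k=6  p_k/q_k = 4801/280
(x₁, y₁) = (4801, 280);  4801² − 294·280² = 1 ✓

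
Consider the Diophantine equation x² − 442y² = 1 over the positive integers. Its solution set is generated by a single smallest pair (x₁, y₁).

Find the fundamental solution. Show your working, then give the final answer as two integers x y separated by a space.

√442 = [21; 42, …], period ℓ=1 (odd) → k=1
a_0=21:  p_0=21·1+0=21,  q_0=21·0+1=1
a_1=42:  p_1=42·21+1=883,  q_1=42·1+0=42
fundamental: x₁=883, y₁=42  (since 779689 − 442·1764 = 1)

883 42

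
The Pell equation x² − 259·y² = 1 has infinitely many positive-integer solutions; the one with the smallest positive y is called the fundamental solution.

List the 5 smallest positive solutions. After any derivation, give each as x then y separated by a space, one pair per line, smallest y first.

d=259: √d = [16; 10,1,2,3,4,3,2,1,10,32] (ℓ=10, even), read p_9/q_9
i=0: a=16 ⇒ p=16, q=1
…
i=3: a=2 ⇒ p=515, q=32
…
i=6: a=3 ⇒ p=23931, q=1487
…
i=8: a=1 ⇒ p=79196, q=4921
i=9: a=10 ⇒ p=847225, q=52644
→ (847225, 52644).  Check: 847225²=717790200625, 259·52644²=717790200624, difference 1.
(x_2, y_2) = (847225·847225 + 259·52644·52644, 847225·52644 + 52644·847225) = (1435580401249, 89202625800)
(x_3, y_3) = (847225·1435580401249 + 259·52644·89202625800, 847225·89202625800 + 52644·1435580401249) = (2432519210895520825, 151149389286757356)
(x_4, y_4) = (847225·2432519210895520825 + 259·52644·151149389286757356, 847225·151149389286757356 + 52644·2432519210895520825) = (4121782176900479681520001, 256115082676856799248400)
(x_5, y_5) = (847225·4121782176900479681520001 + 259·52644·256115082676856799248400, 847225·256115082676856799248400 + 52644·4121782176900479681520001) = (6984153809646585277140670173625, 433974201841648854097164622644)

847225 52644
1435580401249 89202625800
2432519210895520825 151149389286757356
4121782176900479681520001 256115082676856799248400
6984153809646585277140670173625 433974201841648854097164622644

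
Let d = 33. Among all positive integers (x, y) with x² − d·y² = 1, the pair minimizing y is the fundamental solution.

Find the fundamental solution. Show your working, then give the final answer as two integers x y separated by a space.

23 4

d=33: √d = [5; 1,2,1,10] (ℓ=4, even), read p_3/q_3
step 0: (5, 1)  from 5·(1,0) + (0,1)
step 1: (6, 1)  from 1·(5,1) + (1,0)
step 2: (17, 3)  from 2·(6,1) + (5,1)
step 3: (23, 4)  from 1·(17,3) + (6,1)
fundamental: x₁=23, y₁=4  (since 529 − 33·16 = 1)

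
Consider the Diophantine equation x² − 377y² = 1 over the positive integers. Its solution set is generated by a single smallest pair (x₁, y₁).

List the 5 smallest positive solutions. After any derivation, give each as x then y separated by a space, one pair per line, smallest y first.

[19; 2,2,2,38] for √377; ℓ=4 ⇒ convergent index 3
i=0: a=19 ⇒ p=19, q=1
i=1: a=2 ⇒ p=39, q=2
i=2: a=2 ⇒ p=97, q=5
i=3: a=2 ⇒ p=233, q=12
→ (233, 12).  Check: 233²=54289, 377·12²=54288, difference 1.
(233+12√377)^2 = 108577 + 5592√377
(233+12√377)^3 = 50596649 + 2605860√377
(233+12√377)^4 = 23577929857 + 1214325168√377
(233+12√377)^5 = 10987264716713 + 565872922428√377

233 12
108577 5592
50596649 2605860
23577929857 1214325168
10987264716713 565872922428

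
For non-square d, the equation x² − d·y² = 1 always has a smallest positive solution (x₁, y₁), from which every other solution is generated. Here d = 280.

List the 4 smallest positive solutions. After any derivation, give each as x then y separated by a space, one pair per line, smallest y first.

251 15
126001 7530
63252251 3780045
31752504001 1897575060

√280 = [16; 1,2,1,2,1,32, …], period ℓ=6 (even) → k=5
a_0=16:  p_0=16·1+0=16,  q_0=16·0+1=1
a_1=1:  p_1=1·16+1=17,  q_1=1·1+0=1
a_2=2:  p_2=2·17+16=50,  q_2=2·1+1=3
…
a_4=2:  p_4=2·67+50=184,  q_4=2·4+3=11
a_5=1:  p_5=1·184+67=251,  q_5=1·11+4=15
(x₁, y₁) = (251, 15);  251² − 280·15² = 1 ✓
(x_2, y_2) = (251·251 + 280·15·15, 251·15 + 15·251) = (126001, 7530)
(x_3, y_3) = (251·126001 + 280·15·7530, 251·7530 + 15·126001) = (63252251, 3780045)
(x_4, y_4) = (251·63252251 + 280·15·3780045, 251·3780045 + 15·63252251) = (31752504001, 1897575060)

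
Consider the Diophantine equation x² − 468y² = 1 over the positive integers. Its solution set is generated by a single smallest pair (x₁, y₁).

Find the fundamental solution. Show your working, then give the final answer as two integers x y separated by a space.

649 30

√468 → a₀=21, period (1,1,1,2,1,1,1,42); ℓ=8 even so k=7
step 0: (21, 1)  from 21·(1,0) + (0,1)
step 1: (22, 1)  from 1·(21,1) + (1,0)
step 2: (43, 2)  from 1·(22,1) + (21,1)
step 3: (65, 3)  from 1·(43,2) + (22,1)
…
step 5: (238, 11)  from 1·(173,8) + (65,3)
step 6: (411, 19)  from 1·(238,11) + (173,8)
step 7: (649, 30)  from 1·(411,19) + (238,11)
fundamental: x₁=649, y₁=30  (since 421201 − 468·900 = 1)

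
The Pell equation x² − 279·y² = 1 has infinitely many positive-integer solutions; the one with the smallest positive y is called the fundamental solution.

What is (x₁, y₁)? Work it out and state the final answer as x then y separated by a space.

1520 91

d=279: √d = [16; 1,2,2,1,2,2,1,32] (ℓ=8, even), read p_7/q_7
step 0: (16, 1)  from 16·(1,0) + (0,1)
…
step 2: (50, 3)  from 2·(17,1) + (16,1)
step 3: (117, 7)  from 2·(50,3) + (17,1)
…
step 6: (1069, 64)  from 2·(451,27) + (167,10)
step 7: (1520, 91)  from 1·(1069,64) + (451,27)
→ (1520, 91).  Check: 1520²=2310400, 279·91²=2310399, difference 1.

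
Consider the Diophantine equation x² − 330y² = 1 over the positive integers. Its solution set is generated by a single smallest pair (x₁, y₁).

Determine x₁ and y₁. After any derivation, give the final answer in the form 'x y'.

√330 = [18; 6,36, …], period ℓ=2 (even) → k=1
k=0  a_k=18  p_k/q_k = 18/1
k=1  a_k=6  p_k/q_k = 109/6
→ (109, 6).  Check: 109²=11881, 330·6²=11880, difference 1.

109 6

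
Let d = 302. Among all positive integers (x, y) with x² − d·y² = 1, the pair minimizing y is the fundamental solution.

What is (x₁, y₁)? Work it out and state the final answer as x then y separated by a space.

4276623 246092

d=302: √d = [17; 2,1,1,1,4,…,1,2,34] (ℓ=16, even), read p_15/q_15
i=0: a=17 ⇒ p=17, q=1
i=1: a=2 ⇒ p=35, q=2
…
i=3: a=1 ⇒ p=87, q=5
…
i=6: a=2 ⇒ p=1425, q=82
…
i=9: a=1 ⇒ p=36581, q=2105
i=10: a=2 ⇒ p=107675, q=6196
i=11: a=4 ⇒ p=467281, q=26889
i=12: a=1 ⇒ p=574956, q=33085
…
i=14: a=1 ⇒ p=1617193, q=93059
i=15: a=2 ⇒ p=4276623, q=246092
fundamental: x₁=4276623, y₁=246092  (since 18289504284129 − 302·60561272464 = 1)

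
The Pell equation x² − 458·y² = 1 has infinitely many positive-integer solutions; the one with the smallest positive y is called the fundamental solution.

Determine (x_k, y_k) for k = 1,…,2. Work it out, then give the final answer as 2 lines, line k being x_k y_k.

22899 1070
1048728401 49003860

d=458: √d = [21; 2,2,42] (ℓ=3, odd), read p_5/q_5
step 0: (21, 1)  from 21·(1,0) + (0,1)
step 1: (43, 2)  from 2·(21,1) + (1,0)
step 2: (107, 5)  from 2·(43,2) + (21,1)
step 3: (4537, 212)  from 42·(107,5) + (43,2)
step 4: (9181, 429)  from 2·(4537,212) + (107,5)
step 5: (22899, 1070)  from 2·(9181,429) + (4537,212)
fundamental: x₁=22899, y₁=1070  (since 524364201 − 458·1144900 = 1)
(22899+1070√458)^2 = 1048728401 + 49003860√458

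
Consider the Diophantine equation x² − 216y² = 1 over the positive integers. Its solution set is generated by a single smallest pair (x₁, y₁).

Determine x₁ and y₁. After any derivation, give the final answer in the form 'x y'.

485 33

√216 → a₀=14, period (1,2,3,2,1,28); ℓ=6 even so k=5
a_0=14:  p_0=14·1+0=14,  q_0=14·0+1=1
…
a_3=3:  p_3=3·44+15=147,  q_3=3·3+1=10
a_4=2:  p_4=2·147+44=338,  q_4=2·10+3=23
a_5=1:  p_5=1·338+147=485,  q_5=1·23+10=33
→ (485, 33).  Check: 485²=235225, 216·33²=235224, difference 1.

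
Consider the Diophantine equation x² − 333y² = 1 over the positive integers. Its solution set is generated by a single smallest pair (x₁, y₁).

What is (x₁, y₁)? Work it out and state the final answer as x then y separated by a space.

√333 = [18; 4,36, …], period ℓ=2 (even) → k=1
a_0=18:  p_0=18·1+0=18,  q_0=18·0+1=1
a_1=4:  p_1=4·18+1=73,  q_1=4·1+0=4
→ (73, 4).  Check: 73²=5329, 333·4²=5328, difference 1.

73 4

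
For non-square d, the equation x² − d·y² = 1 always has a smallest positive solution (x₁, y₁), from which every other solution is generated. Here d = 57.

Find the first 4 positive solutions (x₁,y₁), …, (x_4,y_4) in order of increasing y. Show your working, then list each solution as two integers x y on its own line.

151 20
45601 6040
13771351 1824060
4158902401 550860080

√57 = [7; 1,1,4,1,1,14, …], period ℓ=6 (even) → k=5
step 0: (7, 1)  from 7·(1,0) + (0,1)
step 1: (8, 1)  from 1·(7,1) + (1,0)
…
step 3: (68, 9)  from 4·(15,2) + (8,1)
step 4: (83, 11)  from 1·(68,9) + (15,2)
step 5: (151, 20)  from 1·(83,11) + (68,9)
→ (151, 20).  Check: 151²=22801, 57·20²=22800, difference 1.
(151+20√57)^2 = 45601 + 6040√57
(151+20√57)^3 = 13771351 + 1824060√57
(151+20√57)^4 = 4158902401 + 550860080√57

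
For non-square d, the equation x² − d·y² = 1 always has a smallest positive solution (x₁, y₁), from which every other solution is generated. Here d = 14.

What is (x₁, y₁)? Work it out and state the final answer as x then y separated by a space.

15 4

√14 = [3; 1,2,1,6, …], period ℓ=4 (even) → k=3
a_0=3:  p_0=3·1+0=3,  q_0=3·0+1=1
a_1=1:  p_1=1·3+1=4,  q_1=1·1+0=1
a_2=2:  p_2=2·4+3=11,  q_2=2·1+1=3
a_3=1:  p_3=1·11+4=15,  q_3=1·3+1=4
(x₁, y₁) = (15, 4);  15² − 14·4² = 1 ✓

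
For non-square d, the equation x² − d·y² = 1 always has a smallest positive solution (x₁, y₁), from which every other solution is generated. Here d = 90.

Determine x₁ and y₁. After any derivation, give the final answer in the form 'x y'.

19 2

√90 = [9; 2,18, …], period ℓ=2 (even) → k=1
i=0: a=9 ⇒ p=9, q=1
i=1: a=2 ⇒ p=19, q=2
(x₁, y₁) = (19, 2);  19² − 90·2² = 1 ✓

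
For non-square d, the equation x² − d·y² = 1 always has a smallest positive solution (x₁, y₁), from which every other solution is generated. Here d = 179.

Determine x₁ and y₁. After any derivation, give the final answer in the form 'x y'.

4190210 313191

√179 = [13; 2,1,1,1,3,…,1,2,26, …], period ℓ=14 (even) → k=13
k=0  a_k=13  p_k/q_k = 13/1
k=1  a_k=2  p_k/q_k = 27/2
k=2  a_k=1  p_k/q_k = 40/3
k=3  a_k=1  p_k/q_k = 67/5
k=4  a_k=1  p_k/q_k = 107/8
k=5  a_k=3  p_k/q_k = 388/29
k=6  a_k=5  p_k/q_k = 2047/153
…
k=8  a_k=5  p_k/q_k = 137042/10243
k=9  a_k=3  p_k/q_k = 438125/32747
k=10  a_k=1  p_k/q_k = 575167/42990
k=11  a_k=1  p_k/q_k = 1013292/75737
k=12  a_k=1  p_k/q_k = 1588459/118727
k=13  a_k=2  p_k/q_k = 4190210/313191
(x₁, y₁) = (4190210, 313191);  4190210² − 179·313191² = 1 ✓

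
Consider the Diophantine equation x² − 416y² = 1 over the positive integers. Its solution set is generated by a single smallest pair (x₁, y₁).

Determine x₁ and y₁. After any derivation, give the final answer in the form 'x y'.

5201 255

d=416: √d = [20; 2,1,1,9,1,1,2,40] (ℓ=8, even), read p_7/q_7
step 0: (20, 1)  from 20·(1,0) + (0,1)
…
step 6: (2060, 101)  from 1·(1081,53) + (979,48)
step 7: (5201, 255)  from 2·(2060,101) + (1081,53)
→ (5201, 255).  Check: 5201²=27050401, 416·255²=27050400, difference 1.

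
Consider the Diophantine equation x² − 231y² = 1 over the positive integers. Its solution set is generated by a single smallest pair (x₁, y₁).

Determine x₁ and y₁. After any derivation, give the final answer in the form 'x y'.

d=231: √d = [15; 5,30] (ℓ=2, even), read p_1/q_1
i=0: a=15 ⇒ p=15, q=1
i=1: a=5 ⇒ p=76, q=5
→ (76, 5).  Check: 76²=5776, 231·5²=5775, difference 1.

76 5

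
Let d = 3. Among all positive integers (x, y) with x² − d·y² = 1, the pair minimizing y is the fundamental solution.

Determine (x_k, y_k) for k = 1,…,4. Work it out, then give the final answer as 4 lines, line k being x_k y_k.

√3 = [1; 1,2, …], period ℓ=2 (even) → k=1
step 0: (1, 1)  from 1·(1,0) + (0,1)
step 1: (2, 1)  from 1·(1,1) + (1,0)
→ (2, 1).  Check: 2²=4, 3·1²=3, difference 1.
(2+1√3)^2 = 7 + 4√3
(2+1√3)^3 = 26 + 15√3
(2+1√3)^4 = 97 + 56√3

2 1
7 4
26 15
97 56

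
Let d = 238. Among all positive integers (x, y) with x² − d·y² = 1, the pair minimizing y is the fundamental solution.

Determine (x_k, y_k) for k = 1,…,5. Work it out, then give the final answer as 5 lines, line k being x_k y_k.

11663 756
272051137 17634456
6345864809999 411341319900
148023642285985537 9594947610352944
3452799473617033826063 223811747547751451844

[15; 2,2,1,14,1,2,2,30] for √238; ℓ=8 ⇒ convergent index 7
step 0: (15, 1)  from 15·(1,0) + (0,1)
step 1: (31, 2)  from 2·(15,1) + (1,0)
step 2: (77, 5)  from 2·(31,2) + (15,1)
…
step 4: (1589, 103)  from 14·(108,7) + (77,5)
step 5: (1697, 110)  from 1·(1589,103) + (108,7)
step 6: (4983, 323)  from 2·(1697,110) + (1589,103)
step 7: (11663, 756)  from 2·(4983,323) + (1697,110)
fundamental: x₁=11663, y₁=756  (since 136025569 − 238·571536 = 1)
(11663+756√238)^2 = 272051137 + 17634456√238
(11663+756√238)^3 = 6345864809999 + 411341319900√238
(11663+756√238)^4 = 148023642285985537 + 9594947610352944√238
(11663+756√238)^5 = 3452799473617033826063 + 223811747547751451844√238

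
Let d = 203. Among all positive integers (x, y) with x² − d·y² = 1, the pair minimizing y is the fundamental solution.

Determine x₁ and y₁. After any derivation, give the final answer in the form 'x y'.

57 4

d=203: √d = [14; 4,28] (ℓ=2, even), read p_1/q_1
a_0=14:  p_0=14·1+0=14,  q_0=14·0+1=1
a_1=4:  p_1=4·14+1=57,  q_1=4·1+0=4
(x₁, y₁) = (57, 4);  57² − 203·4² = 1 ✓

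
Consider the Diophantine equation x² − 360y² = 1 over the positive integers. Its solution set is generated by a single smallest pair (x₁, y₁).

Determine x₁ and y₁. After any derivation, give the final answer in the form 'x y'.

d=360: √d = [18; 1,36] (ℓ=2, even), read p_1/q_1
a_0=18:  p_0=18·1+0=18,  q_0=18·0+1=1
a_1=1:  p_1=1·18+1=19,  q_1=1·1+0=1
fundamental: x₁=19, y₁=1  (since 361 − 360·1 = 1)

19 1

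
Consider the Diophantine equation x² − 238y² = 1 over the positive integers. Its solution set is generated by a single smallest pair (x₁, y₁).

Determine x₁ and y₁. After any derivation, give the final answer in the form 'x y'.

11663 756

[15; 2,2,1,14,1,2,2,30] for √238; ℓ=8 ⇒ convergent index 7
a_0=15:  p_0=15·1+0=15,  q_0=15·0+1=1
a_1=2:  p_1=2·15+1=31,  q_1=2·1+0=2
a_2=2:  p_2=2·31+15=77,  q_2=2·2+1=5
a_3=1:  p_3=1·77+31=108,  q_3=1·5+2=7
…
a_5=1:  p_5=1·1589+108=1697,  q_5=1·103+7=110
a_6=2:  p_6=2·1697+1589=4983,  q_6=2·110+103=323
a_7=2:  p_7=2·4983+1697=11663,  q_7=2·323+110=756
fundamental: x₁=11663, y₁=756  (since 136025569 − 238·571536 = 1)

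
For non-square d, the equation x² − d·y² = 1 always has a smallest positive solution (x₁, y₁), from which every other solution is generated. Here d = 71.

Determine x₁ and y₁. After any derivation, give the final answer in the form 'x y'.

3480 413

[8; 2,2,1,7,1,2,2,16] for √71; ℓ=8 ⇒ convergent index 7
k=0  a_k=8  p_k/q_k = 8/1
k=1  a_k=2  p_k/q_k = 17/2
k=2  a_k=2  p_k/q_k = 42/5
k=3  a_k=1  p_k/q_k = 59/7
k=4  a_k=7  p_k/q_k = 455/54
k=5  a_k=1  p_k/q_k = 514/61
k=6  a_k=2  p_k/q_k = 1483/176
k=7  a_k=2  p_k/q_k = 3480/413
→ (3480, 413).  Check: 3480²=12110400, 71·413²=12110399, difference 1.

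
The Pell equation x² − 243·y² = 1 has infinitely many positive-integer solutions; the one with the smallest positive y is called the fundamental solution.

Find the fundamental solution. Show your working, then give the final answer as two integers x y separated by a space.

70226 4505

√243 → a₀=15, period (1,1,2,3,15,3,2,1,1,30); ℓ=10 even so k=9
a_0=15:  p_0=15·1+0=15,  q_0=15·0+1=1
…
a_2=1:  p_2=1·16+15=31,  q_2=1·1+1=2
…
a_4=3:  p_4=3·78+31=265,  q_4=3·5+2=17
…
a_6=3:  p_6=3·4053+265=12424,  q_6=3·260+17=797
…
a_8=1:  p_8=1·28901+12424=41325,  q_8=1·1854+797=2651
a_9=1:  p_9=1·41325+28901=70226,  q_9=1·2651+1854=4505
→ (70226, 4505).  Check: 70226²=4931691076, 243·4505²=4931691075, difference 1.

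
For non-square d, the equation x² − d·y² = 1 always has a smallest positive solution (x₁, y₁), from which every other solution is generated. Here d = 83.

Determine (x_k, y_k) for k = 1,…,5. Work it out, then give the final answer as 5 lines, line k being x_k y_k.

82 9
13447 1476
2205226 242055
361643617 39695544
59307347962 6509827161

d=83: √d = [9; 9,18] (ℓ=2, even), read p_1/q_1
step 0: (9, 1)  from 9·(1,0) + (0,1)
step 1: (82, 9)  from 9·(9,1) + (1,0)
(x₁, y₁) = (82, 9);  82² − 83·9² = 1 ✓
(x_2, y_2) = (82·82 + 83·9·9, 82·9 + 9·82) = (13447, 1476)
(x_3, y_3) = (82·13447 + 83·9·1476, 82·1476 + 9·13447) = (2205226, 242055)
(x_4, y_4) = (82·2205226 + 83·9·242055, 82·242055 + 9·2205226) = (361643617, 39695544)
(x_5, y_5) = (82·361643617 + 83·9·39695544, 82·39695544 + 9·361643617) = (59307347962, 6509827161)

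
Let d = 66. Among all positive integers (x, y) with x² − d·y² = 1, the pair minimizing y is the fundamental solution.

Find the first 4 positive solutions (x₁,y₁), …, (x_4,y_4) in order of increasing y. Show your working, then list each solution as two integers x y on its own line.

65 8
8449 1040
1098305 135192
142771201 17573920

√66 = [8; 8,16, …], period ℓ=2 (even) → k=1
i=0: a=8 ⇒ p=8, q=1
i=1: a=8 ⇒ p=65, q=8
→ (65, 8).  Check: 65²=4225, 66·8²=4224, difference 1.
k=2:  x_2 = 65·65+66·8·8 = 8449,  y_2 = 65·8+8·65 = 1040
k=3:  x_3 = 65·8449+66·8·1040 = 1098305,  y_3 = 65·1040+8·8449 = 135192
k=4:  x_4 = 65·1098305+66·8·135192 = 142771201,  y_4 = 65·135192+8·1098305 = 17573920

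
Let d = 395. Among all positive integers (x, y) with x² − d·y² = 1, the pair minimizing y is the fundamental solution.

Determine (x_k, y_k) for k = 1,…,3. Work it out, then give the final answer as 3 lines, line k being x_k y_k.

159 8
50561 2544
16078239 808984

d=395: √d = [19; 1,6,1,38] (ℓ=4, even), read p_3/q_3
k=0  a_k=19  p_k/q_k = 19/1
k=1  a_k=1  p_k/q_k = 20/1
k=2  a_k=6  p_k/q_k = 139/7
k=3  a_k=1  p_k/q_k = 159/8
→ (159, 8).  Check: 159²=25281, 395·8²=25280, difference 1.
(159+8√395)^2 = 50561 + 2544√395
(159+8√395)^3 = 16078239 + 808984√395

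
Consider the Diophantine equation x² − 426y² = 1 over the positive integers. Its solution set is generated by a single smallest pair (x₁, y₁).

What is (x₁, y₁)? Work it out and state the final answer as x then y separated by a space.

√426 → a₀=20, period (1,1,1,3,2,6,2,3,1,1,1,40); ℓ=12 even so k=11
k=0  a_k=20  p_k/q_k = 20/1
…
k=2  a_k=1  p_k/q_k = 41/2
…
k=4  a_k=3  p_k/q_k = 227/11
…
k=10  a_k=1  p_k/q_k = 56780/2751
k=11  a_k=1  p_k/q_k = 88751/4300
fundamental: x₁=88751, y₁=4300  (since 7876740001 − 426·18490000 = 1)

88751 4300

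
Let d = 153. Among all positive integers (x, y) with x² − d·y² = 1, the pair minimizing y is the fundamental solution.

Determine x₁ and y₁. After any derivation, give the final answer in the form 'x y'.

d=153: √d = [12; 2,1,2,2,2,1,2,24] (ℓ=8, even), read p_7/q_7
i=0: a=12 ⇒ p=12, q=1
…
i=2: a=1 ⇒ p=37, q=3
…
i=6: a=1 ⇒ p=804, q=65
i=7: a=2 ⇒ p=2177, q=176
fundamental: x₁=2177, y₁=176  (since 4739329 − 153·30976 = 1)

2177 176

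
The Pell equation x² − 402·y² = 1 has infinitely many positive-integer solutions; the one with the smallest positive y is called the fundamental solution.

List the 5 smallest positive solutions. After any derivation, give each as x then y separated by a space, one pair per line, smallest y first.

401 20
321601 16040
257923601 12864060
206854406401 10316960080
165896976010001 8274189120100

d=402: √d = [20; 20,40] (ℓ=2, even), read p_1/q_1
i=0: a=20 ⇒ p=20, q=1
i=1: a=20 ⇒ p=401, q=20
→ (401, 20).  Check: 401²=160801, 402·20²=160800, difference 1.
(x_2, y_2) = (401·401 + 402·20·20, 401·20 + 20·401) = (321601, 16040)
(x_3, y_3) = (401·321601 + 402·20·16040, 401·16040 + 20·321601) = (257923601, 12864060)
(x_4, y_4) = (401·257923601 + 402·20·12864060, 401·12864060 + 20·257923601) = (206854406401, 10316960080)
(x_5, y_5) = (401·206854406401 + 402·20·10316960080, 401·10316960080 + 20·206854406401) = (165896976010001, 8274189120100)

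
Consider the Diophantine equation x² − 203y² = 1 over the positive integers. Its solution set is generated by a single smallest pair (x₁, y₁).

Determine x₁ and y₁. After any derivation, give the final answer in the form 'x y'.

57 4

√203 → a₀=14, period (4,28); ℓ=2 even so k=1
k=0  a_k=14  p_k/q_k = 14/1
k=1  a_k=4  p_k/q_k = 57/4
(x₁, y₁) = (57, 4);  57² − 203·4² = 1 ✓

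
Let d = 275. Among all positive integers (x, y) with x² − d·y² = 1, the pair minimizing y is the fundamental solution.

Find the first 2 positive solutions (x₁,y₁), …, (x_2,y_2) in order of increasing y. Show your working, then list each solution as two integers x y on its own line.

199 12
79201 4776

d=275: √d = [16; 1,1,2,1,1,32] (ℓ=6, even), read p_5/q_5
k=0  a_k=16  p_k/q_k = 16/1
k=1  a_k=1  p_k/q_k = 17/1
k=2  a_k=1  p_k/q_k = 33/2
k=3  a_k=2  p_k/q_k = 83/5
k=4  a_k=1  p_k/q_k = 116/7
k=5  a_k=1  p_k/q_k = 199/12
(x₁, y₁) = (199, 12);  199² − 275·12² = 1 ✓
(x_2, y_2) = (199·199 + 275·12·12, 199·12 + 12·199) = (79201, 4776)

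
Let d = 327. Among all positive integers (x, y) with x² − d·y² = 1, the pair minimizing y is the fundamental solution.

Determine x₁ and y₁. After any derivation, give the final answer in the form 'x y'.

[18; 12,36] for √327; ℓ=2 ⇒ convergent index 1
step 0: (18, 1)  from 18·(1,0) + (0,1)
step 1: (217, 12)  from 12·(18,1) + (1,0)
(x₁, y₁) = (217, 12);  217² − 327·12² = 1 ✓

217 12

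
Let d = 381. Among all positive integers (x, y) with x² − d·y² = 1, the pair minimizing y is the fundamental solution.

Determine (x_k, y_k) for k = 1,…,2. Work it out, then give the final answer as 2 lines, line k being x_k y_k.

1015 52
2060449 105560

√381 → a₀=19, period (1,1,12,1,1,38); ℓ=6 even so k=5
k=0  a_k=19  p_k/q_k = 19/1
…
k=4  a_k=1  p_k/q_k = 527/27
k=5  a_k=1  p_k/q_k = 1015/52
fundamental: x₁=1015, y₁=52  (since 1030225 − 381·2704 = 1)
(x_2, y_2) = (1015·1015 + 381·52·52, 1015·52 + 52·1015) = (2060449, 105560)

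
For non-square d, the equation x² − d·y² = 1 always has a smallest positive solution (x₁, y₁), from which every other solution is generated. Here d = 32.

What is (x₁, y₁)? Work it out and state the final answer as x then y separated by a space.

[5; 1,1,1,10] for √32; ℓ=4 ⇒ convergent index 3
a_0=5:  p_0=5·1+0=5,  q_0=5·0+1=1
…
a_2=1:  p_2=1·6+5=11,  q_2=1·1+1=2
a_3=1:  p_3=1·11+6=17,  q_3=1·2+1=3
(x₁, y₁) = (17, 3);  17² − 32·3² = 1 ✓

17 3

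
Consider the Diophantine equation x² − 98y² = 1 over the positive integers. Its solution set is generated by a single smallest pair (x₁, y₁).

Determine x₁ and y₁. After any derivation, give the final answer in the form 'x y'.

√98 = [9; 1,8,1,18, …], period ℓ=4 (even) → k=3
a_0=9:  p_0=9·1+0=9,  q_0=9·0+1=1
a_1=1:  p_1=1·9+1=10,  q_1=1·1+0=1
a_2=8:  p_2=8·10+9=89,  q_2=8·1+1=9
a_3=1:  p_3=1·89+10=99,  q_3=1·9+1=10
fundamental: x₁=99, y₁=10  (since 9801 − 98·100 = 1)

99 10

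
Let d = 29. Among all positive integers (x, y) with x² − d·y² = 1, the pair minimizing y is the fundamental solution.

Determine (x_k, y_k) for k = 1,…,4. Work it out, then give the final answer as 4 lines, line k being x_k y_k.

9801 1820
192119201 35675640
3765920568201 699313893460
73819574785756801 13707950903927280

√29 = [5; 2,1,1,2,10, …], period ℓ=5 (odd) → k=9
k=0  a_k=5  p_k/q_k = 5/1
k=1  a_k=2  p_k/q_k = 11/2
k=2  a_k=1  p_k/q_k = 16/3
k=3  a_k=1  p_k/q_k = 27/5
…
k=5  a_k=10  p_k/q_k = 727/135
k=6  a_k=2  p_k/q_k = 1524/283
k=7  a_k=1  p_k/q_k = 2251/418
k=8  a_k=1  p_k/q_k = 3775/701
k=9  a_k=2  p_k/q_k = 9801/1820
fundamental: x₁=9801, y₁=1820  (since 96059601 − 29·3312400 = 1)
(9801+1820√29)^2 = 192119201 + 35675640√29
(9801+1820√29)^3 = 3765920568201 + 699313893460√29
(9801+1820√29)^4 = 73819574785756801 + 13707950903927280√29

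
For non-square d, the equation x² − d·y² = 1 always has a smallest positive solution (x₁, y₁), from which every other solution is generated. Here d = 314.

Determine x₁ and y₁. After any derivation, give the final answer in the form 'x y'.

392499 22150

√314 = [17; 1,2,1,1,2,1,34, …], period ℓ=7 (odd) → k=13
step 0: (17, 1)  from 17·(1,0) + (0,1)
…
step 5: (319, 18)  from 2·(124,7) + (71,4)
…
step 8: (15824, 893)  from 1·(15381,868) + (443,25)
step 9: (47029, 2654)  from 2·(15824,893) + (15381,868)
step 10: (62853, 3547)  from 1·(47029,2654) + (15824,893)
…
step 12: (282617, 15949)  from 2·(109882,6201) + (62853,3547)
step 13: (392499, 22150)  from 1·(282617,15949) + (109882,6201)
→ (392499, 22150).  Check: 392499²=154055465001, 314·22150²=154055465000, difference 1.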